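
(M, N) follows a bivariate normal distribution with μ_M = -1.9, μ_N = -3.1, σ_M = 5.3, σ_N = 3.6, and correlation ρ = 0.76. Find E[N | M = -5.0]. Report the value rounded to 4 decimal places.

The regression of N on M has slope ρ·σ_N/σ_M and passes through (μ_M, μ_N).
E[N | M=-5.0] = -3.1 + (0.76)·(3.6/5.3)·(-5.0 − (-1.9)) = -3.1 + (0.51623)·(-3.1) = -4.7003.

-4.7003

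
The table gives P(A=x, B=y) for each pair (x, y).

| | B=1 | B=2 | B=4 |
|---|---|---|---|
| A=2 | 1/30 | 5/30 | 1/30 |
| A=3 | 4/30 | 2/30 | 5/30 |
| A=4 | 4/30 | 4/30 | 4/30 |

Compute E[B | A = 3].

P(A = 3) = 11/30.
Σ B·P over the event = 1·(4/30) + 2·(2/30) + 4·(5/30) = 14/15.
E[B | A = 3] = (14/15) / (11/30) = 28/11.

28/11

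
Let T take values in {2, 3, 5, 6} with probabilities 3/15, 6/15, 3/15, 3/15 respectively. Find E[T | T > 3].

11/2

P(T > 3) = 2/5.
Σ over the event: 5·1/5 + 6·1/5 = 11/5.
E[T | T > 3] = (11/5) / (2/5) = 11/2.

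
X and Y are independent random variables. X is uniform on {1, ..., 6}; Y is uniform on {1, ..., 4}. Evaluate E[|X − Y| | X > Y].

P(X > Y) = 7/12.
Summing |X−Y|·P(x,y) over outcomes with X > Y gives 17/12.
E[|X − Y| | X > Y] = (17/12) / (7/12) = 17/7.

17/7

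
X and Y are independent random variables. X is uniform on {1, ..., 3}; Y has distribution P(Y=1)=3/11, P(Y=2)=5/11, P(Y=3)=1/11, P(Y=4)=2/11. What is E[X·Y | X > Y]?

45/11

P(X > Y) = 1/3.
Summing XY·P(x,y) over outcomes with X > Y gives 15/11.
E[X·Y | X > Y] = (15/11) / (1/3) = 45/11.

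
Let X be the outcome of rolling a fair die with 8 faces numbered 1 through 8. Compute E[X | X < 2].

Given X < 2, X is equally likely to be any of {1}.
E[X | X < 2] = (1) / 1 = 1.

1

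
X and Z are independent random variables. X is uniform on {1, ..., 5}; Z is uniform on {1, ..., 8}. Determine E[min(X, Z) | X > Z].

Outcomes with X > Z: (2,1), (3,1), (3,2), (4,1), (4,2), (4,3), (5,1), (5,2), (5,3), (5,4), each with probability 1/40.
E[min(X, Z) | X > Z] = (1 + 1 + 2 + 1 + 2 + 3 + 1 + 2 + 3 + 4) / 10 = 2.

2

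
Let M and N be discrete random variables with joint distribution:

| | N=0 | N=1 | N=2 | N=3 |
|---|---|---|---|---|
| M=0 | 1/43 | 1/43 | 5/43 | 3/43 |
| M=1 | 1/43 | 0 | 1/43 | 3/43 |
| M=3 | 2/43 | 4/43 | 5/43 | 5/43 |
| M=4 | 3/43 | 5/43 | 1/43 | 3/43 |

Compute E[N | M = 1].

P(M = 1) = 5/43.
Σ N·P over the event = 0·(1/43) + 2·(1/43) + 3·(3/43) = 11/43.
E[N | M = 1] = (11/43) / (5/43) = 11/5.

11/5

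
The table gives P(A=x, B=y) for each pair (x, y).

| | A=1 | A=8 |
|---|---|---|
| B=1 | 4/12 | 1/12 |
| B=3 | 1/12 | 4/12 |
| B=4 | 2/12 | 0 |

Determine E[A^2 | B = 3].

257/5

P(B = 3) = 5/12.
Σ A^2·P over the event = 1·(1/12) + 64·(4/12) = 257/12.
E[A^2 | B = 3] = (257/12) / (5/12) = 257/5.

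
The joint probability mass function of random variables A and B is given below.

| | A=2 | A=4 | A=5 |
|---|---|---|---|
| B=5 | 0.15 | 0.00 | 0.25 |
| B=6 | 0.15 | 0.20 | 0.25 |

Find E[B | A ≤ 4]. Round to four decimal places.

5.7000

P(A ≤ 4) = 0.50.
Σ B·P over the event = 5·(0.15) + 6·(0.15) + 6·(0.20) = 2.85.
E[B | A ≤ 4] = (2.85) / (0.50) = 5.7000.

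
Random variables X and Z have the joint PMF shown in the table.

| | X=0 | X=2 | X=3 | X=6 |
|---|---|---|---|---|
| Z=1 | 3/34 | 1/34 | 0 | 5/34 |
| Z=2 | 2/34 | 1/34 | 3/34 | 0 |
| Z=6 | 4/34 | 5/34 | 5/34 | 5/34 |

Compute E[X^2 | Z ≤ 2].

P(Z ≤ 2) = 15/34.
Σ X^2·P over the event = 0·(3/34) + 0·(2/34) + 4·(1/34) + 4·(1/34) + 9·(3/34) + 36·(5/34) = 215/34.
E[X^2 | Z ≤ 2] = (215/34) / (15/34) = 43/3.

43/3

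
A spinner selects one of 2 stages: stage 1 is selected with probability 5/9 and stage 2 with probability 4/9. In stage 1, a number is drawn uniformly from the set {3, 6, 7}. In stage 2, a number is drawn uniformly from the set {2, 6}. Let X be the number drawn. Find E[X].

E[X | stage 1] = (3+6+7)/3 = 16/3.
E[X | stage 2] = (2+6)/2 = 4.
E[X] = (5/9)·(16/3) + (4/9)·(4) = 128/27.

128/27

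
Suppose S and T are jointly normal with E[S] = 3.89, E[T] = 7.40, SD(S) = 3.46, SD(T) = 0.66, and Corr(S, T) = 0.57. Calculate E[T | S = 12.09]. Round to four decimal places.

8.2916

For a bivariate normal, E[T | S=x] = μ_T + ρ·(σ_T/σ_S)·(x − μ_S).
E[T | S=12.09] = 7.40 + (0.57)·(0.66/3.46)·(12.09 − (3.89)) = 7.40 + (0.10873)·(8.2) = 8.2916.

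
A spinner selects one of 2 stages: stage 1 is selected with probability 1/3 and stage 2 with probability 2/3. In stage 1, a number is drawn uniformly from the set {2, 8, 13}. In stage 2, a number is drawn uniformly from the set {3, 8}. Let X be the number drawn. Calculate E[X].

E[X | stage 1] = (2+8+13)/3 = 23/3.
E[X | stage 2] = (3+8)/2 = 11/2.
E[X] = (1/3)·(23/3) + (2/3)·(11/2) = 56/9.

56/9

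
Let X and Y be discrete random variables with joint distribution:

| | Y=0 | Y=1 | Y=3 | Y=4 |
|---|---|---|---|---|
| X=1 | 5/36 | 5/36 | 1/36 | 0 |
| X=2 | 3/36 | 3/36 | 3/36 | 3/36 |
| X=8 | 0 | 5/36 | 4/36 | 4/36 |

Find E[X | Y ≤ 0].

11/8

P(Y ≤ 0) = 2/9.
Summing X·P(X=x,Y=y) over the conditioning event gives 11/36.
E[X | Y ≤ 0] = (11/36) / (2/9) = 11/8.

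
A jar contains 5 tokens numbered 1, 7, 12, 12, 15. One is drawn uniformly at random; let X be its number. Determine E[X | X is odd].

P(X is odd) = 3/5.
Σ over the event: 1·1/5 + 7·1/5 + 15·1/5 = 23/5.
E[X | X is odd] = (23/5) / (3/5) = 23/3.

23/3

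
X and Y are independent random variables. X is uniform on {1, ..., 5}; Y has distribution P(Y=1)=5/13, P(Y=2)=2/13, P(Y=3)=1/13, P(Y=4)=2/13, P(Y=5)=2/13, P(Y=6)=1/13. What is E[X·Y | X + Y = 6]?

19/3

P(X + Y = 6) = 12/65.
Summing XY·P(x,y) over outcomes with X + Y = 6 gives 76/65.
E[X·Y | X + Y = 6] = (76/65) / (12/65) = 19/3.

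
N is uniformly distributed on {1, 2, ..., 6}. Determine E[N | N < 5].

Given N < 5, N is equally likely to be any of {1, 2, 3, 4}.
E[N | N < 5] = (1 + 2 + 3 + 4) / 4 = 5/2.

5/2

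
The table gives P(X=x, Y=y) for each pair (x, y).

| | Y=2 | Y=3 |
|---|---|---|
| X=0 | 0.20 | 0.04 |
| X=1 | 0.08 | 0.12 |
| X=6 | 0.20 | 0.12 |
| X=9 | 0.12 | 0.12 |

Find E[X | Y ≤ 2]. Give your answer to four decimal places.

P(Y ≤ 2) = 0.60.
Summing X·P(X=x,Y=y) over the conditioning event gives 2.36.
E[X | Y ≤ 2] = (2.36) / (0.60) = 3.9333.

3.9333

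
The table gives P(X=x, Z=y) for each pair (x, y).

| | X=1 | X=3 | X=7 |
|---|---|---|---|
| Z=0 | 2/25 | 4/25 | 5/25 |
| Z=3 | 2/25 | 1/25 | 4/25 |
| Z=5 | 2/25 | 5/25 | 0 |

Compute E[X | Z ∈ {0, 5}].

P(Z ∈ {0, 5}) = 18/25.
Σ X·P over the event = 1·(2/25) + 1·(2/25) + 3·(4/25) + 3·(5/25) + 7·(5/25) = 66/25.
E[X | Z ∈ {0, 5}] = (66/25) / (18/25) = 11/3.

11/3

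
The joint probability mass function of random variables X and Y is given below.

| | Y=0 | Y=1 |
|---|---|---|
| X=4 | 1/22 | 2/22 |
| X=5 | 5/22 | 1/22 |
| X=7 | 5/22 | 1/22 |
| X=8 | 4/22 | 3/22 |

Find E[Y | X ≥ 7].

4/13

P(X ≥ 7) = 13/22.
Σ Y·P over the event = 0·(5/22) + 1·(1/22) + 0·(4/22) + 1·(3/22) = 2/11.
E[Y | X ≥ 7] = (2/11) / (13/22) = 4/13.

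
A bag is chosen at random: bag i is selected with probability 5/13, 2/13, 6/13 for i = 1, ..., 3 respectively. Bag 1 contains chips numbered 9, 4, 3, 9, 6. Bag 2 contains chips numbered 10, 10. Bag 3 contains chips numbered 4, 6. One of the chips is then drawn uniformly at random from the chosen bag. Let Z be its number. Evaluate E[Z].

81/13

E[Z | bag 1] = (9+4+3+9+6)/5 = 31/5.
E[Z | bag 2] = (10+10)/2 = 10.
E[Z | bag 3] = (4+6)/2 = 5.
E[Z] = (5/13)·(31/5) + (2/13)·(10) + (6/13)·(5) = 81/13.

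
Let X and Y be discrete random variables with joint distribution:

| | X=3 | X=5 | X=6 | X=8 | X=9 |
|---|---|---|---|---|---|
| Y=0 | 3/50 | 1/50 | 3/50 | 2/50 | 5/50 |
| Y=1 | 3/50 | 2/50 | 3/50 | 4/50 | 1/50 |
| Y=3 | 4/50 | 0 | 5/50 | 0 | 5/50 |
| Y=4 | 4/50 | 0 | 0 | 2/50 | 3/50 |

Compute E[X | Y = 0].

93/14

P(Y = 0) = 7/25.
Σ X·P over the event = 3·(3/50) + 5·(1/50) + 6·(3/50) + 8·(2/50) + 9·(5/50) = 93/50.
E[X | Y = 0] = (93/50) / (7/25) = 93/14.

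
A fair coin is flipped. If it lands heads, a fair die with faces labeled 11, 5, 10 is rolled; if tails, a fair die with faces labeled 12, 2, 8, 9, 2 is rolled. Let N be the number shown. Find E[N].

E[N | heads] = (11+5+10)/3 = 26/3.
E[N | tails] = (12+2+8+9+2)/5 = 33/5.
E[N] = (1/2)·(26/3) + (1/2)·(33/5) = 229/30.

229/30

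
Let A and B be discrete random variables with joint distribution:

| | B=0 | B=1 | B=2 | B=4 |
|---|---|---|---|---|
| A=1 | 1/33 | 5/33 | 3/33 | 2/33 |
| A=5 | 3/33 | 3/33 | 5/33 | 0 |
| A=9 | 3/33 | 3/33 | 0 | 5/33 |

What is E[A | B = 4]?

47/7

P(B = 4) = 7/33.
Σ A·P over the event = 1·(2/33) + 9·(5/33) = 47/33.
E[A | B = 4] = (47/33) / (7/33) = 47/7.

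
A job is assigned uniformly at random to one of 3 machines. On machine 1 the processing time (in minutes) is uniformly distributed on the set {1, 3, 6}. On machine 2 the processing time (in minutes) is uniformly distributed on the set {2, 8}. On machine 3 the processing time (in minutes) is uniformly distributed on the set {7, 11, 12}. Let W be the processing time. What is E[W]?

E[W | machine 1] = (1+3+6)/3 = 10/3.
E[W | machine 2] = (2+8)/2 = 5.
E[W | machine 3] = (7+11+12)/3 = 10.
E[W] = (1/3)·(10/3) + (1/3)·(5) + (1/3)·(10) = 55/9.

55/9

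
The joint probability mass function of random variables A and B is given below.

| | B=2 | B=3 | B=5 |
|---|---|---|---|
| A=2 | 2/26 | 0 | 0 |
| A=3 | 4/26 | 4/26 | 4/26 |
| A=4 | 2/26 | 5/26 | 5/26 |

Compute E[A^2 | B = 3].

P(B = 3) = 9/26.
Σ A^2·P over the event = 9·(4/26) + 16·(5/26) = 58/13.
E[A^2 | B = 3] = (58/13) / (9/26) = 116/9.

116/9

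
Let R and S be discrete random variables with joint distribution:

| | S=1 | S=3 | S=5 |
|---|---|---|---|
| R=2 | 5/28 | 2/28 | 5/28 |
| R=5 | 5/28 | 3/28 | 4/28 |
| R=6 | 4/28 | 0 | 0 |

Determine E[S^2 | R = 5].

P(R = 5) = 3/7.
Σ S^2·P over the event = 1·(5/28) + 9·(3/28) + 25·(4/28) = 33/7.
E[S^2 | R = 5] = (33/7) / (3/7) = 11.

11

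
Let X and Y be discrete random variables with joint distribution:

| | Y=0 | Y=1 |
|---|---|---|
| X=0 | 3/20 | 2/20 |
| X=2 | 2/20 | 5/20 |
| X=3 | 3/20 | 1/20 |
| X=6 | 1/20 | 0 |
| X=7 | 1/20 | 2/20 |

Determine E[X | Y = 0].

13/5

P(Y = 0) = 1/2.
Summing X·P(X=x,Y=y) over the conditioning event gives 13/10.
E[X | Y = 0] = (13/10) / (1/2) = 13/5.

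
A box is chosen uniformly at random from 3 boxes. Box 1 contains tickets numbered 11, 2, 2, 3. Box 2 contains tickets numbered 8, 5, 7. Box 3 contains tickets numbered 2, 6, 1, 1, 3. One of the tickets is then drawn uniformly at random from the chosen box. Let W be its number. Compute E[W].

E[W | box 1] = (11+2+2+3)/4 = 9/2.
E[W | box 2] = (8+5+7)/3 = 20/3.
E[W | box 3] = (2+6+1+1+3)/5 = 13/5.
By the law of total expectation,
E[W] = (1/3)·(9/2) + (1/3)·(20/3) + (1/3)·(13/5) = 413/90.

413/90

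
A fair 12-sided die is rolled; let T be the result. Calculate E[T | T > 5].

Given T > 5, T is equally likely to be any of {6, 7, 8, 9, 10, 11, 12}.
E[T | T > 5] = (6 + 7 + 8 + 9 + 10 + 11 + 12) / 7 = 9.

9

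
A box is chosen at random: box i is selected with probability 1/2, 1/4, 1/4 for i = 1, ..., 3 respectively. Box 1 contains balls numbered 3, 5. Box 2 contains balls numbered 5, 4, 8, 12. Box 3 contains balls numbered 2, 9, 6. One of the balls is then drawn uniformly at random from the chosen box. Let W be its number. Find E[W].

E[W | box 1] = (3+5)/2 = 4.
E[W | box 2] = (5+4+8+12)/4 = 29/4.
E[W | box 3] = (2+9+6)/3 = 17/3.
By the law of total expectation,
E[W] = (1/2)·(4) + (1/4)·(29/4) + (1/4)·(17/3) = 251/48.

251/48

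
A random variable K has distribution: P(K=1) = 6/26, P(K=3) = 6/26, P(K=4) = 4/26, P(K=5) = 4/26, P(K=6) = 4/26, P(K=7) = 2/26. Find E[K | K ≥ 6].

19/3

P(K ≥ 6) = 3/13.
Σ over the event: 6·2/13 + 7·1/13 = 19/13.
E[K | K ≥ 6] = (19/13) / (3/13) = 19/3.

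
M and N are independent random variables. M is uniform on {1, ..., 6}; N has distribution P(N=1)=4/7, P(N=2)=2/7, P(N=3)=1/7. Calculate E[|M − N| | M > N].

P(M > N) = 31/42.
Summing |M−N|·P(x,y) over outcomes with M > N gives 43/21.
E[|M − N| | M > N] = (43/21) / (31/42) = 86/31.

86/31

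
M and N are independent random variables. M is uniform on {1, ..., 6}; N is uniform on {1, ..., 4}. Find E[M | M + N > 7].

P(M + N > 7) = 1/4.
Summing M·P(x,y) over outcomes with M + N > 7 gives 4/3.
E[M | M + N > 7] = (4/3) / (1/4) = 16/3.

16/3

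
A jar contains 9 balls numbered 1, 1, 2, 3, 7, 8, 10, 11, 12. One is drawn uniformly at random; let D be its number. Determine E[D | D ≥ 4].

48/5

P(D ≥ 4) = 5/9.
Σ over the event: 7·1/9 + 8·1/9 + 10·1/9 + 11·1/9 + 12·1/9 = 16/3.
E[D | D ≥ 4] = (16/3) / (5/9) = 48/5.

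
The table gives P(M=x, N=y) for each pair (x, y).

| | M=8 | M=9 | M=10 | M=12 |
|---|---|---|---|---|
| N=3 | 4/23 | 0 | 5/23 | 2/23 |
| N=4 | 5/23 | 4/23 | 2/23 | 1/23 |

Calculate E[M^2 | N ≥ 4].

P(N ≥ 4) = 12/23.
Σ M^2·P over the event = 64·(5/23) + 81·(4/23) + 100·(2/23) + 144·(1/23) = 988/23.
E[M^2 | N ≥ 4] = (988/23) / (12/23) = 247/3.

247/3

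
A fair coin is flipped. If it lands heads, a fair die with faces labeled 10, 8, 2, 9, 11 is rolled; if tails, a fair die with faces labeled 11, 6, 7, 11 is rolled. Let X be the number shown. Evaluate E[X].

E[X | heads] = (10+8+2+9+11)/5 = 8.
E[X | tails] = (11+6+7+11)/4 = 35/4.
E[X] = (1/2)·(8) + (1/2)·(35/4) = 67/8.

67/8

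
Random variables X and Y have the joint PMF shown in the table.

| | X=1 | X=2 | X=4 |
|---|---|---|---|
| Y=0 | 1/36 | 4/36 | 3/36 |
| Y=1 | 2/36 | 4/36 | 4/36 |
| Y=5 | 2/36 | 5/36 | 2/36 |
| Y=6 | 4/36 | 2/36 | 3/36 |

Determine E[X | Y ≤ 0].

P(Y ≤ 0) = 2/9.
Σ X·P over the event = 1·(1/36) + 2·(4/36) + 4·(3/36) = 7/12.
E[X | Y ≤ 0] = (7/12) / (2/9) = 21/8.

21/8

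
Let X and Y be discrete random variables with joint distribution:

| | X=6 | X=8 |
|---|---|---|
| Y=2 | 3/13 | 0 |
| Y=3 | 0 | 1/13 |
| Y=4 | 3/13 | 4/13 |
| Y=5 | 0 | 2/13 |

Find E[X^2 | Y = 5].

P(Y = 5) = 2/13.
Σ X^2·P over the event = 64·(2/13) = 128/13.
E[X^2 | Y = 5] = (128/13) / (2/13) = 64.

64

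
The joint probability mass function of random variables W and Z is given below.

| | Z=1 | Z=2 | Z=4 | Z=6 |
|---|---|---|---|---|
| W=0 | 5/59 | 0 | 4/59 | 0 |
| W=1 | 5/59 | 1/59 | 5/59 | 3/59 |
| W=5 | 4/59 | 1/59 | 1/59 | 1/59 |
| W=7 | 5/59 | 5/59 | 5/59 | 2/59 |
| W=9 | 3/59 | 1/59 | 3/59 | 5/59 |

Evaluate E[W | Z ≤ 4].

209/48

P(Z ≤ 4) = 48/59.
Summing W·P(W=x,Z=y) over the conditioning event gives 209/59.
E[W | Z ≤ 4] = (209/59) / (48/59) = 209/48.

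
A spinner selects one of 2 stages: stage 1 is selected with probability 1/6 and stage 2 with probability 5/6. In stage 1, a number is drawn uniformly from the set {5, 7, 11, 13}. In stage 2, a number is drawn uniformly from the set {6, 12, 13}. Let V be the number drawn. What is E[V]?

91/9

E[V | stage 1] = (5+7+11+13)/4 = 9.
E[V | stage 2] = (6+12+13)/3 = 31/3.
E[V] = (1/6)·(9) + (5/6)·(31/3) = 91/9.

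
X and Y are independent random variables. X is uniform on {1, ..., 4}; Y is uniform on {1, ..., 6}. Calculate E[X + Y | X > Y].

5

Outcomes with X > Y: (2,1), (3,1), (3,2), (4,1), (4,2), (4,3), each with probability 1/24.
E[X + Y | X > Y] = (3 + 4 + 5 + 5 + 6 + 7) / 6 = 5.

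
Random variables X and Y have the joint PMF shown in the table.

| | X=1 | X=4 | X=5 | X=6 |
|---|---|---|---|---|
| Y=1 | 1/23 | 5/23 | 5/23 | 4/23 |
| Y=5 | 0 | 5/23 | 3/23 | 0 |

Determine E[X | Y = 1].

14/3

P(Y = 1) = 15/23.
Σ X·P over the event = 1·(1/23) + 4·(5/23) + 5·(5/23) + 6·(4/23) = 70/23.
E[X | Y = 1] = (70/23) / (15/23) = 14/3.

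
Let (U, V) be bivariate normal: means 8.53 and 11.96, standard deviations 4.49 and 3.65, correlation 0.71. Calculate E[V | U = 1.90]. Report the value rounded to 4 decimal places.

8.1334

The regression of V on U has slope ρ·σ_V/σ_U and passes through (μ_U, μ_V).
E[V | U=1.90] = 11.96 + (0.71)·(3.65/4.49)·(1.90 − (8.53)) = 11.96 + (0.57717)·(-6.63) = 8.1334.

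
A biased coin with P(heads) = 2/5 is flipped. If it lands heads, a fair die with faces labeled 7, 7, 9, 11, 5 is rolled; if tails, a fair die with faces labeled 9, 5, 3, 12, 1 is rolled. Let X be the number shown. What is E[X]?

168/25

E[X | heads] = (7+7+9+11+5)/5 = 39/5.
E[X | tails] = (9+5+3+12+1)/5 = 6.
By the law of total expectation,
E[X] = (2/5)·(39/5) + (3/5)·(6) = 168/25.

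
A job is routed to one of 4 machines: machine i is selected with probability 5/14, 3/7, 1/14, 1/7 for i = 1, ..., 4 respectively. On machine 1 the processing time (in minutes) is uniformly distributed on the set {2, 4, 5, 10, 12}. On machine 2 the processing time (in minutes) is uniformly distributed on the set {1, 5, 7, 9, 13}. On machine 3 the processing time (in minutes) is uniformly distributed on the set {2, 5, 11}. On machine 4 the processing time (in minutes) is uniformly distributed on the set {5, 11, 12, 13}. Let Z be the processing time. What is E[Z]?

E[Z | machine 1] = (2+4+5+10+12)/5 = 33/5.
E[Z | machine 2] = (1+5+7+9+13)/5 = 7.
E[Z | machine 3] = (2+5+11)/3 = 6.
E[Z | machine 4] = (5+11+12+13)/4 = 41/4.
By the law of total expectation,
E[Z] = (5/14)·(33/5) + (3/7)·(7) + (1/14)·(6) + (1/7)·(41/4) = 29/4.

29/4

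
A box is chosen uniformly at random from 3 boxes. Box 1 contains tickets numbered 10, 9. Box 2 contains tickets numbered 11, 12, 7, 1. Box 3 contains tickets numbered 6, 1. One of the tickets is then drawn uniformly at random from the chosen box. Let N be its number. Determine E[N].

E[N | box 1] = (10+9)/2 = 19/2.
E[N | box 2] = (11+12+7+1)/4 = 31/4.
E[N | box 3] = (6+1)/2 = 7/2.
E[N] = (1/3)·(19/2) + (1/3)·(31/4) + (1/3)·(7/2) = 83/12.

83/12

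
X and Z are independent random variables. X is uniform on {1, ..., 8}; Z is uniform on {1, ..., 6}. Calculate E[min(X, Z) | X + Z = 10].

Outcomes with X + Z = 10: (4,6), (5,5), (6,4), (7,3), (8,2), each with probability 1/48.
E[min(X, Z) | X + Z = 10] = (4 + 5 + 4 + 3 + 2) / 5 = 18/5.

18/5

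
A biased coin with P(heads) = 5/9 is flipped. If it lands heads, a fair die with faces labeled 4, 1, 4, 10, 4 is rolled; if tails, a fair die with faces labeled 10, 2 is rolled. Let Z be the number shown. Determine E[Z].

E[Z | heads] = (4+1+4+10+4)/5 = 23/5.
E[Z | tails] = (10+2)/2 = 6.
E[Z] = (5/9)·(23/5) + (4/9)·(6) = 47/9.

47/9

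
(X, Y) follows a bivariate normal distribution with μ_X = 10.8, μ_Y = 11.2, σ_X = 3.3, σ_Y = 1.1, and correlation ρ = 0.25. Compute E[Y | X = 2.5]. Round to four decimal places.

10.5083

The regression of Y on X has slope ρ·σ_Y/σ_X and passes through (μ_X, μ_Y).
E[Y | X=2.5] = 11.2 + (0.25)·(1.1/3.3)·(2.5 − (10.8)) = 11.2 + (0.083333)·(-8.3) = 10.5083.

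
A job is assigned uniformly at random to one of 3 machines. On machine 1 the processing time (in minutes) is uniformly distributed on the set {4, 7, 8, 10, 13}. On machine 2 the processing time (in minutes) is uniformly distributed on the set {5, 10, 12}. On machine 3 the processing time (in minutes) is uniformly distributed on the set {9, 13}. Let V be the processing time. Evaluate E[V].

E[V | machine 1] = (4+7+8+10+13)/5 = 42/5.
E[V | machine 2] = (5+10+12)/3 = 9.
E[V | machine 3] = (9+13)/2 = 11.
E[V] = (1/3)·(42/5) + (1/3)·(9) + (1/3)·(11) = 142/15.

142/15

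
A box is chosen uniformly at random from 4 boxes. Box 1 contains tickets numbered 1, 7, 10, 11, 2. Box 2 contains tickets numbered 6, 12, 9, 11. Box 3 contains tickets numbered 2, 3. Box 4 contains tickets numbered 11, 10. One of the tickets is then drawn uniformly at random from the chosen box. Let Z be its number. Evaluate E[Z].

E[Z | box 1] = (1+7+10+11+2)/5 = 31/5.
E[Z | box 2] = (6+12+9+11)/4 = 19/2.
E[Z | box 3] = (2+3)/2 = 5/2.
E[Z | box 4] = (11+10)/2 = 21/2.
E[Z] = (1/4)·(31/5) + (1/4)·(19/2) + (1/4)·(5/2) + (1/4)·(21/2) = 287/40.

287/40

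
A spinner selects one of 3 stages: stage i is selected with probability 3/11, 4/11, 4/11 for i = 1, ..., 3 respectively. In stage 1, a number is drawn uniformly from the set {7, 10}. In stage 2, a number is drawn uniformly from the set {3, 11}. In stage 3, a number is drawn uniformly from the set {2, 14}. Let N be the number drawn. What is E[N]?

E[N | stage 1] = (7+10)/2 = 17/2.
E[N | stage 2] = (3+11)/2 = 7.
E[N | stage 3] = (2+14)/2 = 8.
E[N] = (3/11)·(17/2) + (4/11)·(7) + (4/11)·(8) = 171/22.

171/22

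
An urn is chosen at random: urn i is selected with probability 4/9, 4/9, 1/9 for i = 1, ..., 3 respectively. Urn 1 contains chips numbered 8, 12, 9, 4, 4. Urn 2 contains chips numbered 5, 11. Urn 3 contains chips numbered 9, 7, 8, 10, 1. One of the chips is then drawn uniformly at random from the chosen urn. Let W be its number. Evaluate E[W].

E[W | urn 1] = (8+12+9+4+4)/5 = 37/5.
E[W | urn 2] = (5+11)/2 = 8.
E[W | urn 3] = (9+7+8+10+1)/5 = 7.
E[W] = (4/9)·(37/5) + (4/9)·(8) + (1/9)·(7) = 343/45.

343/45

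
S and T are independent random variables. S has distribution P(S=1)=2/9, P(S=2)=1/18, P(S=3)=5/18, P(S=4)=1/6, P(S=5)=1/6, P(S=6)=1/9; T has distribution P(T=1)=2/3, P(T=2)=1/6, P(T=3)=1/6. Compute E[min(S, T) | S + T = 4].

P(S + T = 4) = 25/108.
Summing min(S,T)·P(x,y) over outcomes with S + T = 4 gives 13/54.
E[min(S, T) | S + T = 4] = (13/54) / (25/108) = 26/25.

26/25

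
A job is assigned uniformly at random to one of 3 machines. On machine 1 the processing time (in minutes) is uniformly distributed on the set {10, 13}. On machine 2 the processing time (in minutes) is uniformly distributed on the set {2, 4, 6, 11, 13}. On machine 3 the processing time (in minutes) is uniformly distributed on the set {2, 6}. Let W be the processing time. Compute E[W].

E[W | machine 1] = (10+13)/2 = 23/2.
E[W | machine 2] = (2+4+6+11+13)/5 = 36/5.
E[W | machine 3] = (2+6)/2 = 4.
By the law of total expectation,
E[W] = (1/3)·(23/2) + (1/3)·(36/5) + (1/3)·(4) = 227/30.

227/30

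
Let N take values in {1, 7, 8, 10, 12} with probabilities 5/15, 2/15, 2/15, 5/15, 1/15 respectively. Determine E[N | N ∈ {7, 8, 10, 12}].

46/5

P(N ∈ {7, 8, 10, 12}) = 2/3.
Σ over the event: 7·2/15 + 8·2/15 + 10·1/3 + 12·1/15 = 92/15.
E[N | N ∈ {7, 8, 10, 12}] = (92/15) / (2/3) = 46/5.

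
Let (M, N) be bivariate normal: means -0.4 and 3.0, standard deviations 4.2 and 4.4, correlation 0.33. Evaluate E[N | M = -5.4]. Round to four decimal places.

E[N | M=x] = μ_N + ρ(σ_N/σ_M)(x − μ_M) for jointly normal variables.
E[N | M=-5.4] = 3.0 + (0.33)·(4.4/4.2)·(-5.4 − (-0.4)) = 3.0 + (0.345714)·(-5) = 1.2714.

1.2714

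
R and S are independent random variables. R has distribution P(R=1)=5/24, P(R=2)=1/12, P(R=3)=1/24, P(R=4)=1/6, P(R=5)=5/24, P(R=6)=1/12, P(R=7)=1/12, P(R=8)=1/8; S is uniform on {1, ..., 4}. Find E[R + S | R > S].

507/64

P(R > S) = 2/3.
Summing (R+S)·P(x,y) over outcomes with R > S gives 169/32.
E[R + S | R > S] = (169/32) / (2/3) = 507/64.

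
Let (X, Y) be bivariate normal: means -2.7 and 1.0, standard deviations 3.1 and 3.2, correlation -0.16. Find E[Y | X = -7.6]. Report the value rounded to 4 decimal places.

For a bivariate normal, E[Y | X=x] = μ_Y + ρ·(σ_Y/σ_X)·(x − μ_X).
E[Y | X=-7.6] = 1.0 + (-0.16)·(3.2/3.1)·(-7.6 − (-2.7)) = 1.0 + (-0.16516)·(-4.9) = 1.8093.

1.8093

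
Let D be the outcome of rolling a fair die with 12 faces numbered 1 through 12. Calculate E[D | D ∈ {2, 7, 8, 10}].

P(D ∈ {2, 7, 8, 10}) = 1/3.
Σ over the event: 2·1/12 + 7·1/12 + 8·1/12 + 10·1/12 = 9/4.
E[D | D ∈ {2, 7, 8, 10}] = (9/4) / (1/3) = 27/4.

27/4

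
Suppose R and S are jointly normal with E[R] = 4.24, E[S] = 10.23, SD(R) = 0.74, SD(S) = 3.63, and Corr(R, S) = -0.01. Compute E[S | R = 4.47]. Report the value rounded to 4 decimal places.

10.2187

E[S | R=x] = μ_S + ρ(σ_S/σ_R)(x − μ_R) for jointly normal variables.
E[S | R=4.47] = 10.23 + (-0.01)·(3.63/0.74)·(4.47 − (4.24)) = 10.23 + (-0.049054)·(0.23) = 10.2187.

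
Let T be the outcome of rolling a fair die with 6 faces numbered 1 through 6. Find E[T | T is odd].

Given T is odd, T is equally likely to be any of {1, 3, 5}.
E[T | T is odd] = (1 + 3 + 5) / 3 = 3.

3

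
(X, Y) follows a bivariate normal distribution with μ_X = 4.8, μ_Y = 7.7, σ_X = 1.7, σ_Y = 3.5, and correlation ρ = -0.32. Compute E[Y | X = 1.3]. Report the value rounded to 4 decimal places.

10.0059

The regression of Y on X has slope ρ·σ_Y/σ_X and passes through (μ_X, μ_Y).
E[Y | X=1.3] = 7.7 + (-0.32)·(3.5/1.7)·(1.3 − (4.8)) = 7.7 + (-0.65882)·(-3.5) = 10.0059.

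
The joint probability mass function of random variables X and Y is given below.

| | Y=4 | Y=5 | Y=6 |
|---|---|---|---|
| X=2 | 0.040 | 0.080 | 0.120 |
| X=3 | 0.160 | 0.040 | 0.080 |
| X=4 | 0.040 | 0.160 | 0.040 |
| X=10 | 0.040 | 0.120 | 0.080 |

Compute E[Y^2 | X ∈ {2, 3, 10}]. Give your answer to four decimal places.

26.2105

P(X ∈ {2, 3, 10}) = 0.760.
Summing Y^2·P(X=x,Y=y) over the conditioning event gives 19.920.
E[Y^2 | X ∈ {2, 3, 10}] = (19.920) / (0.760) = 26.2105.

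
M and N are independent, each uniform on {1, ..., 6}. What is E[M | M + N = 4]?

Outcomes with M + N = 4: (1,3), (2,2), (3,1), each with probability 1/36.
E[M | M + N = 4] = (1 + 2 + 3) / 3 = 2.

2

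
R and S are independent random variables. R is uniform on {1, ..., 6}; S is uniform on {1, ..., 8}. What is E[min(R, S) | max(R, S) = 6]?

36/11

P(max(R, S) = 6) = 11/48.
Summing min(R,S)·P(x,y) over outcomes with max(R, S) = 6 gives 3/4.
E[min(R, S) | max(R, S) = 6] = (3/4) / (11/48) = 36/11.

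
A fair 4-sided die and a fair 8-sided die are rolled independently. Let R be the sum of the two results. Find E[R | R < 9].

P(R < 9) = 11/16.
Σ over the event: 2·1/32 + 3·1/16 + 4·3/32 + 5·1/8 + 6·1/8 + 7·1/8 + 8·1/8 = 31/8.
E[R | R < 9] = (31/8) / (11/16) = 62/11.

62/11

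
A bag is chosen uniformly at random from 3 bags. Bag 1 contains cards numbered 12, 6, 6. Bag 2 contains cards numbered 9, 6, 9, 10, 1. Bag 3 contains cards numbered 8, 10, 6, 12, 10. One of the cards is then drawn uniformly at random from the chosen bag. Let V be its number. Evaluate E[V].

121/15

E[V | bag 1] = (12+6+6)/3 = 8.
E[V | bag 2] = (9+6+9+10+1)/5 = 7.
E[V | bag 3] = (8+10+6+12+10)/5 = 46/5.
E[V] = (1/3)·(8) + (1/3)·(7) + (1/3)·(46/5) = 121/15.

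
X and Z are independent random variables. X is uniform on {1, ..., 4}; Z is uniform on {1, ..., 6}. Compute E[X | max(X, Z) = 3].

12/5

P(max(X, Z) = 3) = 5/24.
Summing X·P(x,y) over outcomes with max(X, Z) = 3 gives 1/2.
E[X | max(X, Z) = 3] = (1/2) / (5/24) = 12/5.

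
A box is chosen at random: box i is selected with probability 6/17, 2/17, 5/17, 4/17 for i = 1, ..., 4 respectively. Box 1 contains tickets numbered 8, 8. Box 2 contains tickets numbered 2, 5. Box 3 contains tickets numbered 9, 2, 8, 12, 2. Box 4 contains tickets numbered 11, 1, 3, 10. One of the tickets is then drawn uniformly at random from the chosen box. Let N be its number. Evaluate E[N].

E[N | box 1] = (8+8)/2 = 8.
E[N | box 2] = (2+5)/2 = 7/2.
E[N | box 3] = (9+2+8+12+2)/5 = 33/5.
E[N | box 4] = (11+1+3+10)/4 = 25/4.
E[N] = (6/17)·(8) + (2/17)·(7/2) + (5/17)·(33/5) + (4/17)·(25/4) = 113/17.

113/17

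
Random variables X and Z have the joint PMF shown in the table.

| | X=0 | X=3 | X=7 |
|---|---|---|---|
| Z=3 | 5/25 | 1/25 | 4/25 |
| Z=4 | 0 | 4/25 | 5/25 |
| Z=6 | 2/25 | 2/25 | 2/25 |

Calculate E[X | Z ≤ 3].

P(Z ≤ 3) = 2/5.
Σ X·P over the event = 0·(5/25) + 3·(1/25) + 7·(4/25) = 31/25.
E[X | Z ≤ 3] = (31/25) / (2/5) = 31/10.

31/10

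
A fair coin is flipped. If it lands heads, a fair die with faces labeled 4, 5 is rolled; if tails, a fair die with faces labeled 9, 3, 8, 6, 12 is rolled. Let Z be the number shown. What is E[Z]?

121/20

E[Z | heads] = (4+5)/2 = 9/2.
E[Z | tails] = (9+3+8+6+12)/5 = 38/5.
E[Z] = (1/2)·(9/2) + (1/2)·(38/5) = 121/20.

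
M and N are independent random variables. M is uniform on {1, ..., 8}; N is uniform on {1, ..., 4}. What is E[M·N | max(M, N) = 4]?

P(max(M, N) = 4) = 7/32.
Summing MN·P(x,y) over outcomes with max(M, N) = 4 gives 2.
E[M·N | max(M, N) = 4] = (2) / (7/32) = 64/7.

64/7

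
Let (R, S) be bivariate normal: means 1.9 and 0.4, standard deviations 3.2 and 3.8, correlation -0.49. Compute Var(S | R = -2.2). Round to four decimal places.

10.9730

The conditional variance in a bivariate normal is σ_S²(1 − ρ²), independent of x.
Var(S | R=-2.2) = (3.8)²·(1 − (-0.49)²) = 14.44·0.7599 = 10.9730.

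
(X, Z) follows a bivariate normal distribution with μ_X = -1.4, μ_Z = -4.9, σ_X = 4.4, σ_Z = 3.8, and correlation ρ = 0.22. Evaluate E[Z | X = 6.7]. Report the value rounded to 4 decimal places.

-3.3610

The regression of Z on X has slope ρ·σ_Z/σ_X and passes through (μ_X, μ_Z).
E[Z | X=6.7] = -4.9 + (0.22)·(3.8/4.4)·(6.7 − (-1.4)) = -4.9 + (0.19)·(8.1) = -3.3610.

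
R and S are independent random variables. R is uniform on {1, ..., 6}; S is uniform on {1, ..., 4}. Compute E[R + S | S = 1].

P(S = 1) = 1/4.
Summing (R+S)·P(x,y) over outcomes with S = 1 gives 9/8.
E[R + S | S = 1] = (9/8) / (1/4) = 9/2.

9/2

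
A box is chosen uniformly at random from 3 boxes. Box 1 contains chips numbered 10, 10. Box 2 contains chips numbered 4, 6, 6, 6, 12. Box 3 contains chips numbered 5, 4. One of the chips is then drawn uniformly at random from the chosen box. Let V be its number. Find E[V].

E[V | box 1] = (10+10)/2 = 10.
E[V | box 2] = (4+6+6+6+12)/5 = 34/5.
E[V | box 3] = (5+4)/2 = 9/2.
By the law of total expectation,
E[V] = (1/3)·(10) + (1/3)·(34/5) + (1/3)·(9/2) = 71/10.

71/10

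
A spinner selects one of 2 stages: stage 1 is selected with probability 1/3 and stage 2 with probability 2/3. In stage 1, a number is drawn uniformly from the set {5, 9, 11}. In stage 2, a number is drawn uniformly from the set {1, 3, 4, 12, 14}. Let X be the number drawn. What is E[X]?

329/45

E[X | stage 1] = (5+9+11)/3 = 25/3.
E[X | stage 2] = (1+3+4+12+14)/5 = 34/5.
E[X] = (1/3)·(25/3) + (2/3)·(34/5) = 329/45.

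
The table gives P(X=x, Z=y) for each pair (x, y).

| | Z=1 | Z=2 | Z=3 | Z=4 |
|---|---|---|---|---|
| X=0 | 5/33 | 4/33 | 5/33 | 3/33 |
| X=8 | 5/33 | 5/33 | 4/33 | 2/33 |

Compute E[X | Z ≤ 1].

4

P(Z ≤ 1) = 10/33.
Σ X·P over the event = 0·(5/33) + 8·(5/33) = 40/33.
E[X | Z ≤ 1] = (40/33) / (10/33) = 4.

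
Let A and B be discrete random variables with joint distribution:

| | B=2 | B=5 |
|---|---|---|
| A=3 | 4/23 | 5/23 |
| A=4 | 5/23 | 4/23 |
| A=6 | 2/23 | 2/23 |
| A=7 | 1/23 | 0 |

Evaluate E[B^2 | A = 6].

29/2

P(A = 6) = 4/23.
Σ B^2·P over the event = 4·(2/23) + 25·(2/23) = 58/23.
E[B^2 | A = 6] = (58/23) / (4/23) = 29/2.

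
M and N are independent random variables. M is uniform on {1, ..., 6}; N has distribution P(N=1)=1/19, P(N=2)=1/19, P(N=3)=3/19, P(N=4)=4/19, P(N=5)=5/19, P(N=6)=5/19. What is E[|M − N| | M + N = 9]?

P(M + N = 9) = 17/114.
Summing |M−N|·P(x,y) over outcomes with M + N = 9 gives 11/38.
E[|M − N| | M + N = 9] = (11/38) / (17/114) = 33/17.

33/17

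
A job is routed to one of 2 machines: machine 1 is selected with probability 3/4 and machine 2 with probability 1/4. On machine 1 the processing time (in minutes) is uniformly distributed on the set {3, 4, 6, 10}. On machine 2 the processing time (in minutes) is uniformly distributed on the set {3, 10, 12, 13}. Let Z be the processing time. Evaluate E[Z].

E[Z | machine 1] = (3+4+6+10)/4 = 23/4.
E[Z | machine 2] = (3+10+12+13)/4 = 19/2.
By the law of total expectation,
E[Z] = (3/4)·(23/4) + (1/4)·(19/2) = 107/16.

107/16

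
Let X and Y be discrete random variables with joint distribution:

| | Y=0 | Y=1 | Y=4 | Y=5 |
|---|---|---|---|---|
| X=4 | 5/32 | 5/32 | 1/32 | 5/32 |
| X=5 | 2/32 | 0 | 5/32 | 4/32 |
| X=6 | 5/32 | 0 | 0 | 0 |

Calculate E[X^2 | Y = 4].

P(Y = 4) = 3/16.
Σ X^2·P over the event = 16·(1/32) + 25·(5/32) = 141/32.
E[X^2 | Y = 4] = (141/32) / (3/16) = 47/2.

47/2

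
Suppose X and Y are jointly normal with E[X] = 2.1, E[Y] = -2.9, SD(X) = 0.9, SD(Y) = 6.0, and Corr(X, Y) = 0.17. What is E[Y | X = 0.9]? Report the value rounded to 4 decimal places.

-4.2600

For a bivariate normal, E[Y | X=x] = μ_Y + ρ·(σ_Y/σ_X)·(x − μ_X).
E[Y | X=0.9] = -2.9 + (0.17)·(6.0/0.9)·(0.9 − (2.1)) = -2.9 + (1.1333)·(-1.2) = -4.2600.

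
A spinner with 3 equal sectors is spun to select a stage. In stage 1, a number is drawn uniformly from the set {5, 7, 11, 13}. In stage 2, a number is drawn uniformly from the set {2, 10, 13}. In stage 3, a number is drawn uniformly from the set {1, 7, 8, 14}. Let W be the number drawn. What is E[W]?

149/18

E[W | stage 1] = (5+7+11+13)/4 = 9.
E[W | stage 2] = (2+10+13)/3 = 25/3.
E[W | stage 3] = (1+7+8+14)/4 = 15/2.
By the law of total expectation,
E[W] = (1/3)·(9) + (1/3)·(25/3) + (1/3)·(15/2) = 149/18.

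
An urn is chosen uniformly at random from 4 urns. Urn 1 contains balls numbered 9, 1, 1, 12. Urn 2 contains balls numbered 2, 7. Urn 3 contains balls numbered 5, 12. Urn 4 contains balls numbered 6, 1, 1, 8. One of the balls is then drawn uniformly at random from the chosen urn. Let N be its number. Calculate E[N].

91/16

E[N | urn 1] = (9+1+1+12)/4 = 23/4.
E[N | urn 2] = (2+7)/2 = 9/2.
E[N | urn 3] = (5+12)/2 = 17/2.
E[N | urn 4] = (6+1+1+8)/4 = 4.
By the law of total expectation,
E[N] = (1/4)·(23/4) + (1/4)·(9/2) + (1/4)·(17/2) + (1/4)·(4) = 91/16.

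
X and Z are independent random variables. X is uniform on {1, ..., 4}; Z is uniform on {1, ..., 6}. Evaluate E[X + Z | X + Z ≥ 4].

P(X + Z ≥ 4) = 7/8.
Summing (X+Z)·P(x,y) over outcomes with X + Z ≥ 4 gives 17/3.
E[X + Z | X + Z ≥ 4] = (17/3) / (7/8) = 136/21.

136/21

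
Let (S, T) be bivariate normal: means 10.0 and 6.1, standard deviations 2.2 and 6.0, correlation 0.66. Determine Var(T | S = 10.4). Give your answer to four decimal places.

For a bivariate normal, Var(T | S=x) = σ_T²(1 − ρ²).
Var(T | S=10.4) = (6.0)²·(1 − (0.66)²) = 36·0.5644 = 20.3184.

20.3184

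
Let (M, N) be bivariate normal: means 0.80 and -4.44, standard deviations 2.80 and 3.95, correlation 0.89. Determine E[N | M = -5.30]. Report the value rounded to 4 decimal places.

-12.0988

E[N | M=x] = μ_N + ρ(σ_N/σ_M)(x − μ_M) for jointly normal variables.
E[N | M=-5.30] = -4.44 + (0.89)·(3.95/2.80)·(-5.30 − (0.80)) = -4.44 + (1.25554)·(-6.1) = -12.0988.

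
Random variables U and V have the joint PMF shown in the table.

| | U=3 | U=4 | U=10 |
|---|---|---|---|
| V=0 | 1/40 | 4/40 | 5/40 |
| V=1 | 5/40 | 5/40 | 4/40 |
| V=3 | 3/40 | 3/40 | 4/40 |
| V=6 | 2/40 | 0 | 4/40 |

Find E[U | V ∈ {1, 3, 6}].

91/15

P(V ∈ {1, 3, 6}) = 3/4.
Σ U·P over the event = 3·(5/40) + 3·(3/40) + 3·(2/40) + 4·(5/40) + 4·(3/40) + 10·(4/40) + 10·(4/40) + 10·(4/40) = 91/20.
E[U | V ∈ {1, 3, 6}] = (91/20) / (3/4) = 91/15.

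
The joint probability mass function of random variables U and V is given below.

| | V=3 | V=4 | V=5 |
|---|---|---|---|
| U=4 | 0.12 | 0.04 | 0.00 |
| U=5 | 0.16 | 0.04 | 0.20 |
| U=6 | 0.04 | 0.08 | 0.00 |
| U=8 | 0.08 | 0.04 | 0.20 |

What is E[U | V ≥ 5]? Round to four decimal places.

P(V ≥ 5) = 0.40.
Summing U·P(U=x,V=y) over the conditioning event gives 2.60.
E[U | V ≥ 5] = (2.60) / (0.40) = 6.5000.

6.5000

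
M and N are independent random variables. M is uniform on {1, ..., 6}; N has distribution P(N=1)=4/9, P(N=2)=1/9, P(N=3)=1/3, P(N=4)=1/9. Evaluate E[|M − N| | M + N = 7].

P(M + N = 7) = 1/6.
Summing |M−N|·P(x,y) over outcomes with M + N = 7 gives 1/2.
E[|M − N| | M + N = 7] = (1/2) / (1/6) = 3.

3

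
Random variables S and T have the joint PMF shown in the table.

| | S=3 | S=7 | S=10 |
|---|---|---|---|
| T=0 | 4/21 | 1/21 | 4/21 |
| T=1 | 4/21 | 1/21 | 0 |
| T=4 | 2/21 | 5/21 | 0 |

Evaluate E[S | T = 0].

59/9

P(T = 0) = 3/7.
Σ S·P over the event = 3·(4/21) + 7·(1/21) + 10·(4/21) = 59/21.
E[S | T = 0] = (59/21) / (3/7) = 59/9.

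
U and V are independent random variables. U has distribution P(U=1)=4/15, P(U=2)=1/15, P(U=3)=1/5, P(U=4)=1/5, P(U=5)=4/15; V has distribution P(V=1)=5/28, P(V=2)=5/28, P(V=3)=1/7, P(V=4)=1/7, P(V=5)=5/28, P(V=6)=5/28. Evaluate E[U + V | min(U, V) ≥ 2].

P(min(U, V) ≥ 2) = 253/420.
Summing (U+V)·P(x,y) over outcomes with min(U, V) ≥ 2 gives 503/105.
E[U + V | min(U, V) ≥ 2] = (503/105) / (253/420) = 2012/253.

2012/253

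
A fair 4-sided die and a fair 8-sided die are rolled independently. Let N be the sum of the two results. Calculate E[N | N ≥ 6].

P(N ≥ 6) = 11/16.
Σ over the event: 6·1/8 + 7·1/8 + 8·1/8 + 9·1/8 + 10·3/32 + 11·1/16 + 12·1/32 = 23/4.
E[N | N ≥ 6] = (23/4) / (11/16) = 92/11.

92/11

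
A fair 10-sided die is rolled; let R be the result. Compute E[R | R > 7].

9

Given R > 7, R is equally likely to be any of {8, 9, 10}.
E[R | R > 7] = (8 + 9 + 10) / 3 = 9.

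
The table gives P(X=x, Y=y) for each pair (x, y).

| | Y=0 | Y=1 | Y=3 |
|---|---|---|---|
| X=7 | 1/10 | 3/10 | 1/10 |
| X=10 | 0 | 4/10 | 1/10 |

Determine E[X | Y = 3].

17/2

P(Y = 3) = 1/5.
Σ X·P over the event = 7·(1/10) + 10·(1/10) = 17/10.
E[X | Y = 3] = (17/10) / (1/5) = 17/2.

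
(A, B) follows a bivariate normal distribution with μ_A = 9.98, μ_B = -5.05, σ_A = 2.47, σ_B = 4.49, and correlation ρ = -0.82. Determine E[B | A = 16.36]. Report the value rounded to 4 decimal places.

The regression of B on A has slope ρ·σ_B/σ_A and passes through (μ_A, μ_B).
E[B | A=16.36] = -5.05 + (-0.82)·(4.49/2.47)·(16.36 − (9.98)) = -5.05 + (-1.49061)·(6.38) = -14.5601.

-14.5601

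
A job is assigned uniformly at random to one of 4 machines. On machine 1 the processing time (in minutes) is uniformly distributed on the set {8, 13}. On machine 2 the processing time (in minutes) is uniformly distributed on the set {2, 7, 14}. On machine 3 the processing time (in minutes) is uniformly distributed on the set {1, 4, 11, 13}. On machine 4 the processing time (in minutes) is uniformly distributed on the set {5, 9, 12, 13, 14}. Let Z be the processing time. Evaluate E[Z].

2161/240

E[Z | machine 1] = (8+13)/2 = 21/2.
E[Z | machine 2] = (2+7+14)/3 = 23/3.
E[Z | machine 3] = (1+4+11+13)/4 = 29/4.
E[Z | machine 4] = (5+9+12+13+14)/5 = 53/5.
By the law of total expectation,
E[Z] = (1/4)·(21/2) + (1/4)·(23/3) + (1/4)·(29/4) + (1/4)·(53/5) = 2161/240.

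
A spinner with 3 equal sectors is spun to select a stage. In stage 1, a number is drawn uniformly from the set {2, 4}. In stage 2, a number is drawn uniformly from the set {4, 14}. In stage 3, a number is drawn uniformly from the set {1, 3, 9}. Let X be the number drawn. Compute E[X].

49/9

E[X | stage 1] = (2+4)/2 = 3.
E[X | stage 2] = (4+14)/2 = 9.
E[X | stage 3] = (1+3+9)/3 = 13/3.
By the law of total expectation,
E[X] = (1/3)·(3) + (1/3)·(9) + (1/3)·(13/3) = 49/9.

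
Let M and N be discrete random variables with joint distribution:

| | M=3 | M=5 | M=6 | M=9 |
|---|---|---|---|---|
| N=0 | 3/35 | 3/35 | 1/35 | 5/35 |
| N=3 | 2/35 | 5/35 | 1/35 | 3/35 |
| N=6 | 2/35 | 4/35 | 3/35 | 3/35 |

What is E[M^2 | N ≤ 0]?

P(N ≤ 0) = 12/35.
Σ M^2·P over the event = 9·(3/35) + 25·(3/35) + 36·(1/35) + 81·(5/35) = 543/35.
E[M^2 | N ≤ 0] = (543/35) / (12/35) = 181/4.

181/4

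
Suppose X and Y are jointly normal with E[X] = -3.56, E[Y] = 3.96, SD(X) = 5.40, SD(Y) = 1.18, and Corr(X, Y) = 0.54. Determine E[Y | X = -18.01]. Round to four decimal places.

The regression of Y on X has slope ρ·σ_Y/σ_X and passes through (μ_X, μ_Y).
E[Y | X=-18.01] = 3.96 + (0.54)·(1.18/5.40)·(-18.01 − (-3.56)) = 3.96 + (0.118)·(-14.45) = 2.2549.

2.2549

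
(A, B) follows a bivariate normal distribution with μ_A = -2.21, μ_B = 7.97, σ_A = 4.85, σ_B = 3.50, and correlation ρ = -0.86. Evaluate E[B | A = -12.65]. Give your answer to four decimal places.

E[B | A=x] = μ_B + ρ(σ_B/σ_A)(x − μ_A) for jointly normal variables.
E[B | A=-12.65] = 7.97 + (-0.86)·(3.50/4.85)·(-12.65 − (-2.21)) = 7.97 + (-0.62062)·(-10.44) = 14.4493.

14.4493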